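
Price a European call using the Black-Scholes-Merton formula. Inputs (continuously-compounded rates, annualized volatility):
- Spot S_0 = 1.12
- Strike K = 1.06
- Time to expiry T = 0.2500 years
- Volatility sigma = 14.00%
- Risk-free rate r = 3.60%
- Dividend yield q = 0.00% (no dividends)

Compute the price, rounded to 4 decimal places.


d1 = (ln(S/K) + (r - q + 0.5*sigma^2) * T) / (sigma * sqrt(T)) = 0.95013967
d2 = d1 - sigma * sqrt(T) = 0.88013967
exp(-rT) = 0.99104038; exp(-qT) = 1.00000000
C = S_0 * exp(-qT) * N(d1) - K * exp(-rT) * N(d2)
N(d1) = 0.82897936; N(d2) = 0.81060818
C = 1.1200 * 1.00000000 * 0.82897936 - 1.0600 * 0.99104038 * 0.81060818 = 0.0769

Answer: Price = 0.0769


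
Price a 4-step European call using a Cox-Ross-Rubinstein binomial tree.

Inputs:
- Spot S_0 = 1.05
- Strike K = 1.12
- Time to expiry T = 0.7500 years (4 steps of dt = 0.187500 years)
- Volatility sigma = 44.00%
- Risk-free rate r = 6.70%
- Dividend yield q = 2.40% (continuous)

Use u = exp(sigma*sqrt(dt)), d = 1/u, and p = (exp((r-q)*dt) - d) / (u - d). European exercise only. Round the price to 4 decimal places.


Answer: Price = V(0,0) = 0.1428

Derivation:
dt = T/N = 0.187500
u = exp(sigma*sqrt(dt)) = 1.209885; d = 1/u = 0.826525
p = (exp((r-q)*dt) - d) / (u - d) = 0.473628
Discount per step: exp(-r*dt) = 0.987516
Stock lattice S(k, i) with i counting down-moves:
  k=0: S(0,0) = 1.0500
  k=1: S(1,0) = 1.2704; S(1,1) = 0.8679
  k=2: S(2,0) = 1.5370; S(2,1) = 1.0500; S(2,2) = 0.7173
  k=3: S(3,0) = 1.8596; S(3,1) = 1.2704; S(3,2) = 0.8679; S(3,3) = 0.5929
  k=4: S(4,0) = 2.2499; S(4,1) = 1.5370; S(4,2) = 1.0500; S(4,3) = 0.7173; S(4,4) = 0.4900
Terminal payoffs V(N, i) = max(S_T - K, 0):
  V(4,0) = 1.129915; V(4,1) = 0.417014; V(4,2) = 0.000000; V(4,3) = 0.000000; V(4,4) = 0.000000
Backward induction: V(k, i) = exp(-r*dt) * [p * V(k+1, i) + (1-p) * V(k+1, i+1)].
  V(3,0) = exp(-r*dt) * [p*1.129915 + (1-p)*0.417014] = 0.745243
  V(3,1) = exp(-r*dt) * [p*0.417014 + (1-p)*0.000000] = 0.195044
  V(3,2) = exp(-r*dt) * [p*0.000000 + (1-p)*0.000000] = 0.000000
  V(3,3) = exp(-r*dt) * [p*0.000000 + (1-p)*0.000000] = 0.000000
  V(2,0) = exp(-r*dt) * [p*0.745243 + (1-p)*0.195044] = 0.449945
  V(2,1) = exp(-r*dt) * [p*0.195044 + (1-p)*0.000000] = 0.091225
  V(2,2) = exp(-r*dt) * [p*0.000000 + (1-p)*0.000000] = 0.000000
  V(1,0) = exp(-r*dt) * [p*0.449945 + (1-p)*0.091225] = 0.257865
  V(1,1) = exp(-r*dt) * [p*0.091225 + (1-p)*0.000000] = 0.042667
  V(0,0) = exp(-r*dt) * [p*0.257865 + (1-p)*0.042667] = 0.142786


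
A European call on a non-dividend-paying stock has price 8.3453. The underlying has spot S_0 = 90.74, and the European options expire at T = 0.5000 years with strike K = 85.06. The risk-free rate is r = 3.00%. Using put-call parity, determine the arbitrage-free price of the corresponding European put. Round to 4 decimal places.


Answer: Put price = 1.3989

Derivation:
Put-call parity: C - P = S_0 * exp(-qT) - K * exp(-rT).
S_0 * exp(-qT) = 90.7400 * 1.00000000 = 90.74000000
K * exp(-rT) = 85.0600 * 0.98511194 = 83.79362158
P = C - S*exp(-qT) + K*exp(-rT)
P = 8.3453 - 90.74000000 + 83.79362158 = 1.3989


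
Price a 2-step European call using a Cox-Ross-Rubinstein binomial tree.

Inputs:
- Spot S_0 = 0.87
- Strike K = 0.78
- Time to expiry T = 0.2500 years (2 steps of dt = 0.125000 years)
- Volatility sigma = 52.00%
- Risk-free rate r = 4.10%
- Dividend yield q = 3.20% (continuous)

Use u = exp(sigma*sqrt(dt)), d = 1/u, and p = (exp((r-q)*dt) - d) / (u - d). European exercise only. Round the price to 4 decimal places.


Answer: Price = V(0,0) = 0.1428

Derivation:
dt = T/N = 0.125000
u = exp(sigma*sqrt(dt)) = 1.201833; d = 1/u = 0.832062
p = (exp((r-q)*dt) - d) / (u - d) = 0.457211
Discount per step: exp(-r*dt) = 0.994888
Stock lattice S(k, i) with i counting down-moves:
  k=0: S(0,0) = 0.8700
  k=1: S(1,0) = 1.0456; S(1,1) = 0.7239
  k=2: S(2,0) = 1.2566; S(2,1) = 0.8700; S(2,2) = 0.6023
Terminal payoffs V(N, i) = max(S_T - K, 0):
  V(2,0) = 0.476630; V(2,1) = 0.090000; V(2,2) = 0.000000
Backward induction: V(k, i) = exp(-r*dt) * [p * V(k+1, i) + (1-p) * V(k+1, i+1)].
  V(1,0) = exp(-r*dt) * [p*0.476630 + (1-p)*0.090000] = 0.265408
  V(1,1) = exp(-r*dt) * [p*0.090000 + (1-p)*0.000000] = 0.040939
  V(0,0) = exp(-r*dt) * [p*0.265408 + (1-p)*0.040939] = 0.142835


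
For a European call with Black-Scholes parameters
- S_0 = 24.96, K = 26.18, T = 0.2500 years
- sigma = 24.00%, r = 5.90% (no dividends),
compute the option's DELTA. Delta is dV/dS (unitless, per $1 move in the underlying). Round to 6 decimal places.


d1 = -0.2147601415; d2 = -0.3347601415
phi(d1) = 0.3898475583; exp(-qT) = 1.0000000000; exp(-rT) = 0.9853582484
N(d1) = 0.4149771651
Delta = exp(-qT) * N(d1) = 1.0000000000 * 0.4149771651 = 0.414977

Answer: Delta = 0.414977


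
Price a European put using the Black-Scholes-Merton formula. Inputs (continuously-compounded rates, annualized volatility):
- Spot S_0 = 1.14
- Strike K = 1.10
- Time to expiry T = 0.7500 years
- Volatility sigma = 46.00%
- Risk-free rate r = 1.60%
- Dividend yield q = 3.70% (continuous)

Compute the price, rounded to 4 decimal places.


Answer: Price = 0.1626

Derivation:
d1 = (ln(S/K) + (r - q + 0.5*sigma^2) * T) / (sigma * sqrt(T)) = 0.24931009
d2 = d1 - sigma * sqrt(T) = -0.14906159
exp(-rT) = 0.98807171; exp(-qT) = 0.97263149
P = K * exp(-rT) * N(-d2) - S_0 * exp(-qT) * N(-d1)
N(-d1) = 0.40156046; N(-d2) = 0.55924748
P = 1.1000 * 0.98807171 * 0.55924748 - 1.1400 * 0.97263149 * 0.40156046 = 0.1626


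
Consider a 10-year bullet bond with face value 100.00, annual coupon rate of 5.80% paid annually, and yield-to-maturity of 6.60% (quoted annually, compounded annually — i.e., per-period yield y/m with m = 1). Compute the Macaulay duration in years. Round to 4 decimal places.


Coupon per period c = face * coupon_rate / m = 5.800000
Periods per year m = 1; per-period yield y/m = 0.066000
Number of cashflows N = 10
Cashflows (t years, CF_t, discount factor 1/(1+y/m)^(m*t), PV):
  t = 1.0000: CF_t = 5.800000, DF = 0.938086, PV = 5.440901
  t = 2.0000: CF_t = 5.800000, DF = 0.880006, PV = 5.104034
  t = 3.0000: CF_t = 5.800000, DF = 0.825521, PV = 4.788025
  t = 4.0000: CF_t = 5.800000, DF = 0.774410, PV = 4.491580
  t = 5.0000: CF_t = 5.800000, DF = 0.726464, PV = 4.213490
  t = 6.0000: CF_t = 5.800000, DF = 0.681486, PV = 3.952617
  t = 7.0000: CF_t = 5.800000, DF = 0.639292, PV = 3.707896
  t = 8.0000: CF_t = 5.800000, DF = 0.599711, PV = 3.478327
  t = 9.0000: CF_t = 5.800000, DF = 0.562581, PV = 3.262971
  t = 10.0000: CF_t = 105.800000, DF = 0.527750, PV = 55.835913
Price P = sum_t PV_t = 94.275753
Macaulay numerator sum_t t * PV_t:
  t * PV_t at t = 1.0000: 5.440901
  t * PV_t at t = 2.0000: 10.208069
  t * PV_t at t = 3.0000: 14.364074
  t * PV_t at t = 4.0000: 17.966321
  t * PV_t at t = 5.0000: 21.067450
  t * PV_t at t = 6.0000: 23.715704
  t * PV_t at t = 7.0000: 25.955273
  t * PV_t at t = 8.0000: 27.826613
  t * PV_t at t = 9.0000: 29.366735
  t * PV_t at t = 10.0000: 558.359129
Macaulay duration D = (sum_t t * PV_t) / P = 734.270267 / 94.275753 = 7.788538

Answer: Macaulay duration = 7.7885 years


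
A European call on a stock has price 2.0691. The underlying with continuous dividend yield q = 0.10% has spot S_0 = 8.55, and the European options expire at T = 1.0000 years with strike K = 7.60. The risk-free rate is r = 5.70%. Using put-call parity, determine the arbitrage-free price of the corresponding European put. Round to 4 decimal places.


Put-call parity: C - P = S_0 * exp(-qT) - K * exp(-rT).
S_0 * exp(-qT) = 8.5500 * 0.99900050 = 8.54145427
K * exp(-rT) = 7.6000 * 0.94459407 = 7.17891493
P = C - S*exp(-qT) + K*exp(-rT)
P = 2.0691 - 8.54145427 + 7.17891493 = 0.7066

Answer: Put price = 0.7066


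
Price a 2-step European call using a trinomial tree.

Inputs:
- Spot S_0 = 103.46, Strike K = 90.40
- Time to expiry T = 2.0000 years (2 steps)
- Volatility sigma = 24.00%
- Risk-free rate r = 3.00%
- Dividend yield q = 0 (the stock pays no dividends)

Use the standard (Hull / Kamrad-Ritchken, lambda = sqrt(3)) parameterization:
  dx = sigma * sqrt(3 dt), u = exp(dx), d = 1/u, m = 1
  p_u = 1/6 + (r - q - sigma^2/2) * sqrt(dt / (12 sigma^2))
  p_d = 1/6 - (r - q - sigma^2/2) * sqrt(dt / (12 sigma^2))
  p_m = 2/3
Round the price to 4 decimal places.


Answer: Price = V(0,0) = 24.0808

Derivation:
dt = T/N = 1.000000; dx = sigma*sqrt(3*dt) = 0.415692
u = exp(dx) = 1.515419; d = 1/u = 0.659883
p_u = 0.168110, p_m = 0.666667, p_d = 0.165223
Discount per step: exp(-r*dt) = 0.970446
Stock lattice S(k, j) with j the centered position index:
  k=0: S(0,+0) = 103.4600
  k=1: S(1,-1) = 68.2715; S(1,+0) = 103.4600; S(1,+1) = 156.7853
  k=2: S(2,-2) = 45.0512; S(2,-1) = 68.2715; S(2,+0) = 103.4600; S(2,+1) = 156.7853; S(2,+2) = 237.5955
Terminal payoffs V(N, j) = max(S_T - K, 0):
  V(2,-2) = 0.000000; V(2,-1) = 0.000000; V(2,+0) = 13.060000; V(2,+1) = 66.385285; V(2,+2) = 147.195454
Backward induction: V(k, j) = exp(-r*dt) * [p_u * V(k+1, j+1) + p_m * V(k+1, j) + p_d * V(k+1, j-1)]
  V(1,-1) = exp(-r*dt) * [p_u*13.060000 + p_m*0.000000 + p_d*0.000000] = 2.130630
  V(1,+0) = exp(-r*dt) * [p_u*66.385285 + p_m*13.060000 + p_d*0.000000] = 19.279550
  V(1,+1) = exp(-r*dt) * [p_u*147.195454 + p_m*66.385285 + p_d*13.060000] = 69.056620
  V(0,+0) = exp(-r*dt) * [p_u*69.056620 + p_m*19.279550 + p_d*2.130630] = 24.080805


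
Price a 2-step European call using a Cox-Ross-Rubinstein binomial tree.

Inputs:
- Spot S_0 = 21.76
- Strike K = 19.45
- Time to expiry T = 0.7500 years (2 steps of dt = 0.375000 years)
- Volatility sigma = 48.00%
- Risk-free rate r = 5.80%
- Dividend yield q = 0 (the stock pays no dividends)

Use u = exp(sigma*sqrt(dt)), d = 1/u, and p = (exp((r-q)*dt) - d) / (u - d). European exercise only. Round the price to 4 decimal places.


Answer: Price = V(0,0) = 5.1637

Derivation:
dt = T/N = 0.375000
u = exp(sigma*sqrt(dt)) = 1.341702; d = 1/u = 0.745322
p = (exp((r-q)*dt) - d) / (u - d) = 0.463909
Discount per step: exp(-r*dt) = 0.978485
Stock lattice S(k, i) with i counting down-moves:
  k=0: S(0,0) = 21.7600
  k=1: S(1,0) = 29.1954; S(1,1) = 16.2182
  k=2: S(2,0) = 39.1716; S(2,1) = 21.7600; S(2,2) = 12.0878
Terminal payoffs V(N, i) = max(S_T - K, 0):
  V(2,0) = 19.721559; V(2,1) = 2.310000; V(2,2) = 0.000000
Backward induction: V(k, i) = exp(-r*dt) * [p * V(k+1, i) + (1-p) * V(k+1, i+1)].
  V(1,0) = exp(-r*dt) * [p*19.721559 + (1-p)*2.310000] = 10.163900
  V(1,1) = exp(-r*dt) * [p*2.310000 + (1-p)*0.000000] = 1.048574
  V(0,0) = exp(-r*dt) * [p*10.163900 + (1-p)*1.048574] = 5.163719


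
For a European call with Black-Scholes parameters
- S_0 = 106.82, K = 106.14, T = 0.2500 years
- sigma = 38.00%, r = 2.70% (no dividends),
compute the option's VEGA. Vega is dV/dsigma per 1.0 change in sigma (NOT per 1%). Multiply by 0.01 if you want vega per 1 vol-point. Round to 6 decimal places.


d1 = 0.1641378816; d2 = -0.0258621184
phi(d1) = 0.3936043133; exp(-qT) = 1.0000000000; exp(-rT) = 0.9932727301
Vega = S * exp(-qT) * phi(d1) * sqrt(T) = 106.8200 * 1.0000000000 * 0.3936043133 * 0.5000000000 = 21.022406

Answer: Vega = 21.022406


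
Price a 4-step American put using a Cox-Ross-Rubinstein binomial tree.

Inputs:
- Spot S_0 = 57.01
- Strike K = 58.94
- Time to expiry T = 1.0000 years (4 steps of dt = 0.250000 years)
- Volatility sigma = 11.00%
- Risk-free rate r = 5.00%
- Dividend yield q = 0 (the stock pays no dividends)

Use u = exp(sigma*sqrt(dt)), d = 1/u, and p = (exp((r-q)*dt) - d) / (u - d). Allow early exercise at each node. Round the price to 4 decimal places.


dt = T/N = 0.250000
u = exp(sigma*sqrt(dt)) = 1.056541; d = 1/u = 0.946485
p = (exp((r-q)*dt) - d) / (u - d) = 0.600545
Discount per step: exp(-r*dt) = 0.987578
Stock lattice S(k, i) with i counting down-moves:
  k=0: S(0,0) = 57.0100
  k=1: S(1,0) = 60.2334; S(1,1) = 53.9591
  k=2: S(2,0) = 63.6390; S(2,1) = 57.0100; S(2,2) = 51.0715
  k=3: S(3,0) = 67.2372; S(3,1) = 60.2334; S(3,2) = 53.9591; S(3,3) = 48.3384
  k=4: S(4,0) = 71.0388; S(4,1) = 63.6390; S(4,2) = 57.0100; S(4,3) = 51.0715; S(4,4) = 45.7516
Terminal payoffs V(N, i) = max(K - S_T, 0):
  V(4,0) = 0.000000; V(4,1) = 0.000000; V(4,2) = 1.930000; V(4,3) = 7.868496; V(4,4) = 13.188403
Backward induction: V(k, i) = exp(-r*dt) * [p * V(k+1, i) + (1-p) * V(k+1, i+1)]; then take max(V_cont, immediate exercise) for American.
  V(3,0) = exp(-r*dt) * [p*0.000000 + (1-p)*0.000000] = 0.000000; exercise = 0.000000; V(3,0) = max -> 0.000000
  V(3,1) = exp(-r*dt) * [p*0.000000 + (1-p)*1.930000] = 0.761371; exercise = 0.000000; V(3,1) = max -> 0.761371
  V(3,2) = exp(-r*dt) * [p*1.930000 + (1-p)*7.868496] = 4.248717; exercise = 4.980882; V(3,2) = max -> 4.980882
  V(3,3) = exp(-r*dt) * [p*7.868496 + (1-p)*13.188403] = 9.869415; exercise = 10.601580; V(3,3) = max -> 10.601580
  V(2,0) = exp(-r*dt) * [p*0.000000 + (1-p)*0.761371] = 0.300355; exercise = 0.000000; V(2,0) = max -> 0.300355
  V(2,1) = exp(-r*dt) * [p*0.761371 + (1-p)*4.980882] = 2.416478; exercise = 1.930000; V(2,1) = max -> 2.416478
  V(2,2) = exp(-r*dt) * [p*4.980882 + (1-p)*10.601580] = 7.136332; exercise = 7.868496; V(2,2) = max -> 7.868496
  V(1,0) = exp(-r*dt) * [p*0.300355 + (1-p)*2.416478] = 1.131419; exercise = 0.000000; V(1,0) = max -> 1.131419
  V(1,1) = exp(-r*dt) * [p*2.416478 + (1-p)*7.868496] = 4.537240; exercise = 4.980882; V(1,1) = max -> 4.980882
  V(0,0) = exp(-r*dt) * [p*1.131419 + (1-p)*4.980882] = 2.635948; exercise = 1.930000; V(0,0) = max -> 2.635948

Answer: Price = V(0,0) = 2.6359


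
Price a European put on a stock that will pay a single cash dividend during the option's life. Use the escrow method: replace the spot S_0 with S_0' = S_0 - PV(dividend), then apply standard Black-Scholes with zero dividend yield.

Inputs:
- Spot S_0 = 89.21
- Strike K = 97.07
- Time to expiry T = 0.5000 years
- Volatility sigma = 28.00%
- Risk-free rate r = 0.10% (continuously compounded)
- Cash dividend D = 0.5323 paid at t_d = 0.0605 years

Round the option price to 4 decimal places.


Answer: Price = 12.2332

Derivation:
PV(D) = D * exp(-r * t_d) = 0.5323 * 0.99993950 = 0.53226780
S_0' = S_0 - PV(D) = 89.2100 - 0.53226780 = 88.67773220
d1 = (ln(S_0'/K) + (r + sigma^2/2)*T) / (sigma*sqrt(T)) = -0.35518760
d2 = d1 - sigma*sqrt(T) = -0.55317749
exp(-rT) = 0.99950012
N(-d1) = 0.63877547; N(-d2) = 0.70992906
P = K * exp(-rT) * N(-d2) - S_0' * N(-d1) = 97.0700 * 0.99950012 * 0.70992906 - 88.67773220 * 0.63877547 = 12.2332


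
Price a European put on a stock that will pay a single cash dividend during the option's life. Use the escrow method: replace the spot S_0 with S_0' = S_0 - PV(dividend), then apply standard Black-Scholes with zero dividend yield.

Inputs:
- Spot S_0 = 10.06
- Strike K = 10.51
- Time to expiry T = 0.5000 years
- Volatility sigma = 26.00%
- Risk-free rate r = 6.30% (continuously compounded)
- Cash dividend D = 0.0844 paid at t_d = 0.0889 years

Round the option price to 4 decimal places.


Answer: Price = 0.8469

Derivation:
PV(D) = D * exp(-r * t_d) = 0.0844 * 0.99441495 = 0.08392862
S_0' = S_0 - PV(D) = 10.0600 - 0.08392862 = 9.97607138
d1 = (ln(S_0'/K) + (r + sigma^2/2)*T) / (sigma*sqrt(T)) = -0.02033107
d2 = d1 - sigma*sqrt(T) = -0.20417883
exp(-rT) = 0.96899096
N(-d1) = 0.50811036; N(-d2) = 0.58089312
P = K * exp(-rT) * N(-d2) - S_0' * N(-d1) = 10.5100 * 0.96899096 * 0.58089312 - 9.97607138 * 0.50811036 = 0.8469


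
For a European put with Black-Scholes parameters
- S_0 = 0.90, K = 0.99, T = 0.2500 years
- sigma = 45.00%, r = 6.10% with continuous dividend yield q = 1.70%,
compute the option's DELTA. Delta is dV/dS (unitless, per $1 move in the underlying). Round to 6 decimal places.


d1 = -0.2622119102; d2 = -0.4872119102
phi(d1) = 0.3854606848; exp(-qT) = 0.9957590185; exp(-rT) = 0.9848656924
N(-d1) = 0.6034209642
Delta = -exp(-qT) * N(-d1) = -0.9957590185 * 0.6034209642 = -0.600862

Answer: Delta = -0.600862


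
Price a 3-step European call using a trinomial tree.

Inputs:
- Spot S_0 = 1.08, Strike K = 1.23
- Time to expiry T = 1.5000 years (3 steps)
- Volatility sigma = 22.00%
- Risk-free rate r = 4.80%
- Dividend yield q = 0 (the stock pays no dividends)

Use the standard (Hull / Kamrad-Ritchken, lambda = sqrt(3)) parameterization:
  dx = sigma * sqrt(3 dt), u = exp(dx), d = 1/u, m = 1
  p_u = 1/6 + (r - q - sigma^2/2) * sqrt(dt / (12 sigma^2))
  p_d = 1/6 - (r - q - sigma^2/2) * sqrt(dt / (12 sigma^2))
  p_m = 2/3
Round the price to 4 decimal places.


dt = T/N = 0.500000; dx = sigma*sqrt(3*dt) = 0.269444
u = exp(dx) = 1.309236; d = 1/u = 0.763804
p_u = 0.188749, p_m = 0.666667, p_d = 0.144584
Discount per step: exp(-r*dt) = 0.976286
Stock lattice S(k, j) with j the centered position index:
  k=0: S(0,+0) = 1.0800
  k=1: S(1,-1) = 0.8249; S(1,+0) = 1.0800; S(1,+1) = 1.4140
  k=2: S(2,-2) = 0.6301; S(2,-1) = 0.8249; S(2,+0) = 1.0800; S(2,+1) = 1.4140; S(2,+2) = 1.8512
  k=3: S(3,-3) = 0.4812; S(3,-2) = 0.6301; S(3,-1) = 0.8249; S(3,+0) = 1.0800; S(3,+1) = 1.4140; S(3,+2) = 1.8512; S(3,+3) = 2.4237
Terminal payoffs V(N, j) = max(S_T - K, 0):
  V(3,-3) = 0.000000; V(3,-2) = 0.000000; V(3,-1) = 0.000000; V(3,+0) = 0.000000; V(3,+1) = 0.183975; V(3,+2) = 0.621227; V(3,+3) = 1.193694
Backward induction: V(k, j) = exp(-r*dt) * [p_u * V(k+1, j+1) + p_m * V(k+1, j) + p_d * V(k+1, j-1)]
  V(2,-2) = exp(-r*dt) * [p_u*0.000000 + p_m*0.000000 + p_d*0.000000] = 0.000000
  V(2,-1) = exp(-r*dt) * [p_u*0.000000 + p_m*0.000000 + p_d*0.000000] = 0.000000
  V(2,+0) = exp(-r*dt) * [p_u*0.183975 + p_m*0.000000 + p_d*0.000000] = 0.033902
  V(2,+1) = exp(-r*dt) * [p_u*0.621227 + p_m*0.183975 + p_d*0.000000] = 0.234217
  V(2,+2) = exp(-r*dt) * [p_u*1.193694 + p_m*0.621227 + p_d*0.183975] = 0.650265
  V(1,-1) = exp(-r*dt) * [p_u*0.033902 + p_m*0.000000 + p_d*0.000000] = 0.006247
  V(1,+0) = exp(-r*dt) * [p_u*0.234217 + p_m*0.033902 + p_d*0.000000] = 0.065225
  V(1,+1) = exp(-r*dt) * [p_u*0.650265 + p_m*0.234217 + p_d*0.033902] = 0.277054
  V(0,+0) = exp(-r*dt) * [p_u*0.277054 + p_m*0.065225 + p_d*0.006247] = 0.094388

Answer: Price = V(0,0) = 0.0944


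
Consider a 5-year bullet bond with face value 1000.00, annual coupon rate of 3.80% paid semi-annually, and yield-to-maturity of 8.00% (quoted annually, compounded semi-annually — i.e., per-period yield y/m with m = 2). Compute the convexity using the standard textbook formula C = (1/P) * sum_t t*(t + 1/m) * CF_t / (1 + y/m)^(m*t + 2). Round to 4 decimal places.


Coupon per period c = face * coupon_rate / m = 19.000000
Periods per year m = 2; per-period yield y/m = 0.040000
Number of cashflows N = 10
Cashflows (t years, CF_t, discount factor 1/(1+y/m)^(m*t), PV):
  t = 0.5000: CF_t = 19.000000, DF = 0.961538, PV = 18.269231
  t = 1.0000: CF_t = 19.000000, DF = 0.924556, PV = 17.566568
  t = 1.5000: CF_t = 19.000000, DF = 0.888996, PV = 16.890931
  t = 2.0000: CF_t = 19.000000, DF = 0.854804, PV = 16.241280
  t = 2.5000: CF_t = 19.000000, DF = 0.821927, PV = 15.616615
  t = 3.0000: CF_t = 19.000000, DF = 0.790315, PV = 15.015976
  t = 3.5000: CF_t = 19.000000, DF = 0.759918, PV = 14.438438
  t = 4.0000: CF_t = 19.000000, DF = 0.730690, PV = 13.883114
  t = 4.5000: CF_t = 19.000000, DF = 0.702587, PV = 13.349148
  t = 5.0000: CF_t = 1019.000000, DF = 0.675564, PV = 688.399888
Price P = sum_t PV_t = 829.671189
Convexity numerator sum_t t*(t + 1/m) * CF_t / (1+y/m)^(m*t + 2):
  t = 0.5000: term = 8.445465
  t = 1.0000: term = 24.361919
  t = 1.5000: term = 46.849845
  t = 2.0000: term = 75.079880
  t = 2.5000: term = 108.288288
  t = 3.0000: term = 145.772696
  t = 3.5000: term = 186.888072
  t = 4.0000: term = 231.042946
  t = 4.5000: term = 277.695848
  t = 5.0000: term = 17502.770822
Convexity = (1/P) * sum = 18607.195782 / 829.671189 = 22.427193

Answer: Convexity = 22.4272


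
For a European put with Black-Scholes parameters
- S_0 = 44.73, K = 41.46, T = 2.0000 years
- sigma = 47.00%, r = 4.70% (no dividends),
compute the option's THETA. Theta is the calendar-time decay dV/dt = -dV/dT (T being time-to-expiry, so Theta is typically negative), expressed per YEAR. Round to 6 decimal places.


Answer: Theta = -1.553418

Derivation:
d1 = 0.5879748004; d2 = -0.0767055739
phi(d1) = 0.3356132861; exp(-qT) = 1.0000000000; exp(-rT) = 0.9102827622
Theta = -S*exp(-qT)*phi(d1)*sigma/(2*sqrt(T)) + r*K*exp(-rT)*N(-d2) - q*S*exp(-qT)*N(-d1)
N(-d1) = 0.2782746037; N(-d2) = 0.5305711149; sqrt(T) = 1.4142135624
Term 1 = -44.7300 * 1.0000000000 * 0.3356132861 * 0.4700 / (2 * 1.4142135624) = -2.4945425014
Term 2 = 0.0470 * 41.4600 * 0.9102827622 * 0.5305711149 = 0.9411244948
Term 3 = 0 (no dividend yield, q = 0)
Theta = -2.4945425014 + (0.9411244948) + (0.0000000000) = -1.553418


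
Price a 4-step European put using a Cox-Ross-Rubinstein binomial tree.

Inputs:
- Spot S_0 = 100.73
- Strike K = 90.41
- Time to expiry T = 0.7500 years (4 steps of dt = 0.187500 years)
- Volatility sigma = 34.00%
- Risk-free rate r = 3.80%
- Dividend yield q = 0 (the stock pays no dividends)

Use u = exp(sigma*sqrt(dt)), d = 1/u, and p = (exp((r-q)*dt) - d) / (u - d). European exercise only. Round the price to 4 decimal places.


Answer: Price = V(0,0) = 6.2370

Derivation:
dt = T/N = 0.187500
u = exp(sigma*sqrt(dt)) = 1.158614; d = 1/u = 0.863100
p = (exp((r-q)*dt) - d) / (u - d) = 0.487457
Discount per step: exp(-r*dt) = 0.992900
Stock lattice S(k, i) with i counting down-moves:
  k=0: S(0,0) = 100.7300
  k=1: S(1,0) = 116.7072; S(1,1) = 86.9401
  k=2: S(2,0) = 135.2185; S(2,1) = 100.7300; S(2,2) = 75.0380
  k=3: S(3,0) = 156.6661; S(3,1) = 116.7072; S(3,2) = 86.9401; S(3,3) = 64.7653
  k=4: S(4,0) = 181.5155; S(4,1) = 135.2185; S(4,2) = 100.7300; S(4,3) = 75.0380; S(4,4) = 55.8990
Terminal payoffs V(N, i) = max(K - S_T, 0):
  V(4,0) = 0.000000; V(4,1) = 0.000000; V(4,2) = 0.000000; V(4,3) = 15.371971; V(4,4) = 34.511005
Backward induction: V(k, i) = exp(-r*dt) * [p * V(k+1, i) + (1-p) * V(k+1, i+1)].
  V(3,0) = exp(-r*dt) * [p*0.000000 + (1-p)*0.000000] = 0.000000
  V(3,1) = exp(-r*dt) * [p*0.000000 + (1-p)*0.000000] = 0.000000
  V(3,2) = exp(-r*dt) * [p*0.000000 + (1-p)*15.371971] = 7.822860
  V(3,3) = exp(-r*dt) * [p*15.371971 + (1-p)*34.511005] = 25.002770
  V(2,0) = exp(-r*dt) * [p*0.000000 + (1-p)*0.000000] = 0.000000
  V(2,1) = exp(-r*dt) * [p*0.000000 + (1-p)*7.822860] = 3.981086
  V(2,2) = exp(-r*dt) * [p*7.822860 + (1-p)*25.002770] = 16.510248
  V(1,0) = exp(-r*dt) * [p*0.000000 + (1-p)*3.981086] = 2.025992
  V(1,1) = exp(-r*dt) * [p*3.981086 + (1-p)*16.510248] = 10.328965
  V(0,0) = exp(-r*dt) * [p*2.025992 + (1-p)*10.328965] = 6.237025


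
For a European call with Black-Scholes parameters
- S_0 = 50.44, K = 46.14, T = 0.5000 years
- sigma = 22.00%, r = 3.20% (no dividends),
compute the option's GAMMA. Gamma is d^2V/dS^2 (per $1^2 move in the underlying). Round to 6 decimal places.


d1 = 0.7534175079; d2 = 0.5978540160
phi(d1) = 0.3003648118; exp(-qT) = 1.0000000000; exp(-rT) = 0.9841273201
Gamma = exp(-qT) * phi(d1) / (S * sigma * sqrt(T)) = 1.0000000000 * 0.3003648118 / (50.4400 * 0.2200 * 0.7071067812) = 0.038280

Answer: Gamma = 0.038280


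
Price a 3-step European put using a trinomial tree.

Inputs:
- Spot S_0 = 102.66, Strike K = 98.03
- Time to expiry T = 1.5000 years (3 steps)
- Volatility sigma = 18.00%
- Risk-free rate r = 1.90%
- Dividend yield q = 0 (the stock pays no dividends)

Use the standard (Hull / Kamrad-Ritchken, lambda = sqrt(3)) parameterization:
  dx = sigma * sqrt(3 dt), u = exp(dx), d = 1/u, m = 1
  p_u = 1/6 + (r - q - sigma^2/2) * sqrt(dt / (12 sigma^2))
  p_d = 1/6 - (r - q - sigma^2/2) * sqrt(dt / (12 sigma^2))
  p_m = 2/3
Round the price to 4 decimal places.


Answer: Price = V(0,0) = 5.3823

Derivation:
dt = T/N = 0.500000; dx = sigma*sqrt(3*dt) = 0.220454
u = exp(dx) = 1.246643; d = 1/u = 0.802154
p_u = 0.169842, p_m = 0.666667, p_d = 0.163491
Discount per step: exp(-r*dt) = 0.990545
Stock lattice S(k, j) with j the centered position index:
  k=0: S(0,+0) = 102.6600
  k=1: S(1,-1) = 82.3492; S(1,+0) = 102.6600; S(1,+1) = 127.9803
  k=2: S(2,-2) = 66.0568; S(2,-1) = 82.3492; S(2,+0) = 102.6600; S(2,+1) = 127.9803; S(2,+2) = 159.5457
  k=3: S(3,-3) = 52.9877; S(3,-2) = 66.0568; S(3,-1) = 82.3492; S(3,+0) = 102.6600; S(3,+1) = 127.9803; S(3,+2) = 159.5457; S(3,+3) = 198.8965
Terminal payoffs V(N, j) = max(K - S_T, 0):
  V(3,-3) = 45.042273; V(3,-2) = 31.973238; V(3,-1) = 15.680822; V(3,+0) = 0.000000; V(3,+1) = 0.000000; V(3,+2) = 0.000000; V(3,+3) = 0.000000
Backward induction: V(k, j) = exp(-r*dt) * [p_u * V(k+1, j+1) + p_m * V(k+1, j) + p_d * V(k+1, j-1)]
  V(2,-2) = exp(-r*dt) * [p_u*15.680822 + p_m*31.973238 + p_d*45.042273] = 31.046431
  V(2,-1) = exp(-r*dt) * [p_u*0.000000 + p_m*15.680822 + p_d*31.973238] = 15.532964
  V(2,+0) = exp(-r*dt) * [p_u*0.000000 + p_m*0.000000 + p_d*15.680822] = 2.539440
  V(2,+1) = exp(-r*dt) * [p_u*0.000000 + p_m*0.000000 + p_d*0.000000] = 0.000000
  V(2,+2) = exp(-r*dt) * [p_u*0.000000 + p_m*0.000000 + p_d*0.000000] = 0.000000
  V(1,-1) = exp(-r*dt) * [p_u*2.539440 + p_m*15.532964 + p_d*31.046431] = 15.712458
  V(1,+0) = exp(-r*dt) * [p_u*0.000000 + p_m*2.539440 + p_d*15.532964] = 4.192448
  V(1,+1) = exp(-r*dt) * [p_u*0.000000 + p_m*0.000000 + p_d*2.539440] = 0.411251
  V(0,+0) = exp(-r*dt) * [p_u*0.411251 + p_m*4.192448 + p_d*15.712458] = 5.382289


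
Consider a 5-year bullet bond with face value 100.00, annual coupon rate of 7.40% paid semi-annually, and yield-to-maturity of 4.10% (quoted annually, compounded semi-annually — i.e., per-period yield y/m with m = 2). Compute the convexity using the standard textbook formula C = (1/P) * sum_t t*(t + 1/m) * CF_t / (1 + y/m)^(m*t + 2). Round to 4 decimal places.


Answer: Convexity = 21.6922

Derivation:
Coupon per period c = face * coupon_rate / m = 3.700000
Periods per year m = 2; per-period yield y/m = 0.020500
Number of cashflows N = 10
Cashflows (t years, CF_t, discount factor 1/(1+y/m)^(m*t), PV):
  t = 0.5000: CF_t = 3.700000, DF = 0.979912, PV = 3.625674
  t = 1.0000: CF_t = 3.700000, DF = 0.960227, PV = 3.552840
  t = 1.5000: CF_t = 3.700000, DF = 0.940938, PV = 3.481470
  t = 2.0000: CF_t = 3.700000, DF = 0.922036, PV = 3.411534
  t = 2.5000: CF_t = 3.700000, DF = 0.903514, PV = 3.343002
  t = 3.0000: CF_t = 3.700000, DF = 0.885364, PV = 3.275847
  t = 3.5000: CF_t = 3.700000, DF = 0.867579, PV = 3.210042
  t = 4.0000: CF_t = 3.700000, DF = 0.850151, PV = 3.145558
  t = 4.5000: CF_t = 3.700000, DF = 0.833073, PV = 3.082369
  t = 5.0000: CF_t = 103.700000, DF = 0.816338, PV = 84.654230
Price P = sum_t PV_t = 114.782567
Convexity numerator sum_t t*(t + 1/m) * CF_t / (1+y/m)^(m*t + 2):
  t = 0.5000: term = 1.740735
  t = 1.0000: term = 5.117301
  t = 1.5000: term = 10.029007
  t = 2.0000: term = 16.379237
  t = 2.5000: term = 24.075312
  t = 3.0000: term = 33.028356
  t = 3.5000: term = 43.153167
  t = 4.0000: term = 54.368098
  t = 4.5000: term = 66.594926
  t = 5.0000: term = 2235.400489
Convexity = (1/P) * sum = 2489.886628 / 114.782567 = 21.692202


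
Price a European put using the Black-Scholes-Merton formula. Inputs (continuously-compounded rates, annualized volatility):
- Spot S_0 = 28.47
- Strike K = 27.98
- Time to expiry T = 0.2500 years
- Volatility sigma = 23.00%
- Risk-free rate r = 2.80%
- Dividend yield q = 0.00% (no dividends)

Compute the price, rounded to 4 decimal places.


d1 = (ln(S/K) + (r - q + 0.5*sigma^2) * T) / (sigma * sqrt(T)) = 0.26933419
d2 = d1 - sigma * sqrt(T) = 0.15433419
exp(-rT) = 0.99302444; exp(-qT) = 1.00000000
P = K * exp(-rT) * N(-d2) - S_0 * exp(-qT) * N(-d1)
N(-d1) = 0.39383626; N(-d2) = 0.43867312
P = 27.9800 * 0.99302444 * 0.43867312 - 28.4700 * 1.00000000 * 0.39383626 = 0.9759

Answer: Price = 0.9759


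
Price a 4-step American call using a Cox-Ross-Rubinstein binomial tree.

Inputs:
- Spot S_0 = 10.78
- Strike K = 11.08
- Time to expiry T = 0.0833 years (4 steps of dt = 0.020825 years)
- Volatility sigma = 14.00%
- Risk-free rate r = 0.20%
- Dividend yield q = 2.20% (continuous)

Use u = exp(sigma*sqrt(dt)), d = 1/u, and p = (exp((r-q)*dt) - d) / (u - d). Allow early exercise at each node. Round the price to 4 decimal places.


Answer: Price = V(0,0) = 0.0679

Derivation:
dt = T/N = 0.020825
u = exp(sigma*sqrt(dt)) = 1.020409; d = 1/u = 0.979999
p = (exp((r-q)*dt) - d) / (u - d) = 0.484644
Discount per step: exp(-r*dt) = 0.999958
Stock lattice S(k, i) with i counting down-moves:
  k=0: S(0,0) = 10.7800
  k=1: S(1,0) = 11.0000; S(1,1) = 10.5644
  k=2: S(2,0) = 11.2245; S(2,1) = 10.7800; S(2,2) = 10.3531
  k=3: S(3,0) = 11.4536; S(3,1) = 11.0000; S(3,2) = 10.5644; S(3,3) = 10.1460
  k=4: S(4,0) = 11.6873; S(4,1) = 11.2245; S(4,2) = 10.7800; S(4,3) = 10.3531; S(4,4) = 9.9431
Terminal payoffs V(N, i) = max(S_T - K, 0):
  V(4,0) = 0.607331; V(4,1) = 0.144501; V(4,2) = 0.000000; V(4,3) = 0.000000; V(4,4) = 0.000000
Backward induction: V(k, i) = exp(-r*dt) * [p * V(k+1, i) + (1-p) * V(k+1, i+1)]; then take max(V_cont, immediate exercise) for American.
  V(3,0) = exp(-r*dt) * [p*0.607331 + (1-p)*0.144501] = 0.368794; exercise = 0.373579; V(3,0) = max -> 0.373579
  V(3,1) = exp(-r*dt) * [p*0.144501 + (1-p)*0.000000] = 0.070029; exercise = 0.000000; V(3,1) = max -> 0.070029
  V(3,2) = exp(-r*dt) * [p*0.000000 + (1-p)*0.000000] = 0.000000; exercise = 0.000000; V(3,2) = max -> 0.000000
  V(3,3) = exp(-r*dt) * [p*0.000000 + (1-p)*0.000000] = 0.000000; exercise = 0.000000; V(3,3) = max -> 0.000000
  V(2,0) = exp(-r*dt) * [p*0.373579 + (1-p)*0.070029] = 0.217133; exercise = 0.144501; V(2,0) = max -> 0.217133
  V(2,1) = exp(-r*dt) * [p*0.070029 + (1-p)*0.000000] = 0.033938; exercise = 0.000000; V(2,1) = max -> 0.033938
  V(2,2) = exp(-r*dt) * [p*0.000000 + (1-p)*0.000000] = 0.000000; exercise = 0.000000; V(2,2) = max -> 0.000000
  V(1,0) = exp(-r*dt) * [p*0.217133 + (1-p)*0.033938] = 0.122717; exercise = 0.000000; V(1,0) = max -> 0.122717
  V(1,1) = exp(-r*dt) * [p*0.033938 + (1-p)*0.000000] = 0.016447; exercise = 0.000000; V(1,1) = max -> 0.016447
  V(0,0) = exp(-r*dt) * [p*0.122717 + (1-p)*0.016447] = 0.067948; exercise = 0.000000; V(0,0) = max -> 0.067948


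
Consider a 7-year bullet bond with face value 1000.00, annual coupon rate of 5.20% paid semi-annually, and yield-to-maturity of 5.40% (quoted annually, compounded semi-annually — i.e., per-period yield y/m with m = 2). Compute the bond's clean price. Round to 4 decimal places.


Answer: Price = 988.4694

Derivation:
Coupon per period c = face * coupon_rate / m = 26.000000
Periods per year m = 2; per-period yield y/m = 0.027000
Number of cashflows N = 14
Cashflows (t years, CF_t, discount factor 1/(1+y/m)^(m*t), PV):
  t = 0.5000: CF_t = 26.000000, DF = 0.973710, PV = 25.316456
  t = 1.0000: CF_t = 26.000000, DF = 0.948111, PV = 24.650882
  t = 1.5000: CF_t = 26.000000, DF = 0.923185, PV = 24.002806
  t = 2.0000: CF_t = 26.000000, DF = 0.898914, PV = 23.371768
  t = 2.5000: CF_t = 26.000000, DF = 0.875282, PV = 22.757321
  t = 3.0000: CF_t = 26.000000, DF = 0.852270, PV = 22.159027
  t = 3.5000: CF_t = 26.000000, DF = 0.829864, PV = 21.576462
  t = 4.0000: CF_t = 26.000000, DF = 0.808047, PV = 21.009214
  t = 4.5000: CF_t = 26.000000, DF = 0.786803, PV = 20.456878
  t = 5.0000: CF_t = 26.000000, DF = 0.766118, PV = 19.919063
  t = 5.5000: CF_t = 26.000000, DF = 0.745976, PV = 19.395388
  t = 6.0000: CF_t = 26.000000, DF = 0.726365, PV = 18.885480
  t = 6.5000: CF_t = 26.000000, DF = 0.707268, PV = 18.388977
  t = 7.0000: CF_t = 1026.000000, DF = 0.688674, PV = 706.579691
Price P = sum_t PV_t = 988.469413


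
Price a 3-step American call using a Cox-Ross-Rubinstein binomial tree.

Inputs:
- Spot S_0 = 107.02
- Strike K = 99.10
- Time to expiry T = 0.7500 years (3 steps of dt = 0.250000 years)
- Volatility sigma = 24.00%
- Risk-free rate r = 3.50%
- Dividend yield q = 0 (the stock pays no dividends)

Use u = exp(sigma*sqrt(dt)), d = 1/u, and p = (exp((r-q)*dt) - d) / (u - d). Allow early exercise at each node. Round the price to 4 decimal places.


Answer: Price = V(0,0) = 14.8543

Derivation:
dt = T/N = 0.250000
u = exp(sigma*sqrt(dt)) = 1.127497; d = 1/u = 0.886920
p = (exp((r-q)*dt) - d) / (u - d) = 0.506567
Discount per step: exp(-r*dt) = 0.991288
Stock lattice S(k, i) with i counting down-moves:
  k=0: S(0,0) = 107.0200
  k=1: S(1,0) = 120.6647; S(1,1) = 94.9182
  k=2: S(2,0) = 136.0491; S(2,1) = 107.0200; S(2,2) = 84.1849
  k=3: S(3,0) = 153.3949; S(3,1) = 120.6647; S(3,2) = 94.9182; S(3,3) = 74.6653
Terminal payoffs V(N, i) = max(S_T - K, 0):
  V(3,0) = 54.294914; V(3,1) = 21.564713; V(3,2) = 0.000000; V(3,3) = 0.000000
Backward induction: V(k, i) = exp(-r*dt) * [p * V(k+1, i) + (1-p) * V(k+1, i+1)]; then take max(V_cont, immediate exercise) for American.
  V(2,0) = exp(-r*dt) * [p*54.294914 + (1-p)*21.564713] = 37.812426; exercise = 36.949084; V(2,0) = max -> 37.812426
  V(2,1) = exp(-r*dt) * [p*21.564713 + (1-p)*0.000000] = 10.828794; exercise = 7.920000; V(2,1) = max -> 10.828794
  V(2,2) = exp(-r*dt) * [p*0.000000 + (1-p)*0.000000] = 0.000000; exercise = 0.000000; V(2,2) = max -> 0.000000
  V(1,0) = exp(-r*dt) * [p*37.812426 + (1-p)*10.828794] = 24.284378; exercise = 21.564713; V(1,0) = max -> 24.284378
  V(1,1) = exp(-r*dt) * [p*10.828794 + (1-p)*0.000000] = 5.437716; exercise = 0.000000; V(1,1) = max -> 5.437716
  V(0,0) = exp(-r*dt) * [p*24.284378 + (1-p)*5.437716] = 14.854259; exercise = 7.920000; V(0,0) = max -> 14.854259


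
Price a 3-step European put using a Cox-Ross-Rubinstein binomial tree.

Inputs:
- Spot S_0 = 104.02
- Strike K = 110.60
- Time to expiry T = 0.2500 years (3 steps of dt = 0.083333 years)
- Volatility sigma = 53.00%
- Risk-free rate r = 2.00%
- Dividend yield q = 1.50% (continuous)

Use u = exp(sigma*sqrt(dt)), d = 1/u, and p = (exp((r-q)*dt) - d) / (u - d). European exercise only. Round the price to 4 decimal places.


dt = T/N = 0.083333
u = exp(sigma*sqrt(dt)) = 1.165322; d = 1/u = 0.858132
p = (exp((r-q)*dt) - d) / (u - d) = 0.463182
Discount per step: exp(-r*dt) = 0.998335
Stock lattice S(k, i) with i counting down-moves:
  k=0: S(0,0) = 104.0200
  k=1: S(1,0) = 121.2168; S(1,1) = 89.2628
  k=2: S(2,0) = 141.2567; S(2,1) = 104.0200; S(2,2) = 76.5993
  k=3: S(3,0) = 164.6096; S(3,1) = 121.2168; S(3,2) = 89.2628; S(3,3) = 65.7323
Terminal payoffs V(N, i) = max(K - S_T, 0):
  V(3,0) = 0.000000; V(3,1) = 0.000000; V(3,2) = 21.337152; V(3,3) = 44.867747
Backward induction: V(k, i) = exp(-r*dt) * [p * V(k+1, i) + (1-p) * V(k+1, i+1)].
  V(2,0) = exp(-r*dt) * [p*0.000000 + (1-p)*0.000000] = 0.000000
  V(2,1) = exp(-r*dt) * [p*0.000000 + (1-p)*21.337152] = 11.435100
  V(2,2) = exp(-r*dt) * [p*21.337152 + (1-p)*44.867747] = 33.912240
  V(1,0) = exp(-r*dt) * [p*0.000000 + (1-p)*11.435100] = 6.128349
  V(1,1) = exp(-r*dt) * [p*11.435100 + (1-p)*33.912240] = 23.462105
  V(0,0) = exp(-r*dt) * [p*6.128349 + (1-p)*23.462105] = 15.407727

Answer: Price = V(0,0) = 15.4077


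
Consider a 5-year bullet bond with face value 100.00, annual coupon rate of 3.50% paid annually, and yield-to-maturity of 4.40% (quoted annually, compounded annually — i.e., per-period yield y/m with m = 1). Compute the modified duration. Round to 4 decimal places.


Coupon per period c = face * coupon_rate / m = 3.500000
Periods per year m = 1; per-period yield y/m = 0.044000
Number of cashflows N = 5
Cashflows (t years, CF_t, discount factor 1/(1+y/m)^(m*t), PV):
  t = 1.0000: CF_t = 3.500000, DF = 0.957854, PV = 3.352490
  t = 2.0000: CF_t = 3.500000, DF = 0.917485, PV = 3.211198
  t = 3.0000: CF_t = 3.500000, DF = 0.878817, PV = 3.075860
  t = 4.0000: CF_t = 3.500000, DF = 0.841779, PV = 2.946226
  t = 5.0000: CF_t = 103.500000, DF = 0.806302, PV = 83.452213
Price P = sum_t PV_t = 96.037987
First compute Macaulay numerator sum_t t * PV_t:
  t * PV_t at t = 1.0000: 3.352490
  t * PV_t at t = 2.0000: 6.422395
  t * PV_t at t = 3.0000: 9.227580
  t * PV_t at t = 4.0000: 11.784904
  t * PV_t at t = 5.0000: 417.261064
Macaulay duration D = 448.048433 / 96.037987 = 4.665325
Modified duration = D / (1 + y/m) = 4.665325 / (1 + 0.044000) = 4.468702

Answer: Modified duration = 4.4687


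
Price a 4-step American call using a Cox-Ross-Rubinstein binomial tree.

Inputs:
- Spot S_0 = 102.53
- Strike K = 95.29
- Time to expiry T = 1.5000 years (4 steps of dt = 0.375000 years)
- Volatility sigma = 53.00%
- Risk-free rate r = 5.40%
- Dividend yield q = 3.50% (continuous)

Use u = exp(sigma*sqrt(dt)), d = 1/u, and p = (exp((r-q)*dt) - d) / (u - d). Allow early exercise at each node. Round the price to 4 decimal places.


Answer: Price = V(0,0) = 28.4154

Derivation:
dt = T/N = 0.375000
u = exp(sigma*sqrt(dt)) = 1.383418; d = 1/u = 0.722847
p = (exp((r-q)*dt) - d) / (u - d) = 0.430390
Discount per step: exp(-r*dt) = 0.979954
Stock lattice S(k, i) with i counting down-moves:
  k=0: S(0,0) = 102.5300
  k=1: S(1,0) = 141.8419; S(1,1) = 74.1135
  k=2: S(2,0) = 196.2266; S(2,1) = 102.5300; S(2,2) = 53.5728
  k=3: S(3,0) = 271.4635; S(3,1) = 141.8419; S(3,2) = 74.1135; S(3,3) = 38.7249
  k=4: S(4,0) = 375.5475; S(4,1) = 196.2266; S(4,2) = 102.5300; S(4,3) = 53.5728; S(4,4) = 27.9922
Terminal payoffs V(N, i) = max(S_T - K, 0):
  V(4,0) = 280.257515; V(4,1) = 100.936621; V(4,2) = 7.240000; V(4,3) = 0.000000; V(4,4) = 0.000000
Backward induction: V(k, i) = exp(-r*dt) * [p * V(k+1, i) + (1-p) * V(k+1, i+1)]; then take max(V_cont, immediate exercise) for American.
  V(3,0) = exp(-r*dt) * [p*280.257515 + (1-p)*100.936621] = 174.544016; exercise = 176.173478; V(3,0) = max -> 176.173478
  V(3,1) = exp(-r*dt) * [p*100.936621 + (1-p)*7.240000] = 46.612573; exercise = 46.551868; V(3,1) = max -> 46.612573
  V(3,2) = exp(-r*dt) * [p*7.240000 + (1-p)*0.000000] = 3.053560; exercise = 0.000000; V(3,2) = max -> 3.053560
  V(3,3) = exp(-r*dt) * [p*0.000000 + (1-p)*0.000000] = 0.000000; exercise = 0.000000; V(3,3) = max -> 0.000000
  V(2,0) = exp(-r*dt) * [p*176.173478 + (1-p)*46.612573] = 100.322076; exercise = 100.936621; V(2,0) = max -> 100.936621
  V(2,1) = exp(-r*dt) * [p*46.612573 + (1-p)*3.053560] = 21.363900; exercise = 7.240000; V(2,1) = max -> 21.363900
  V(2,2) = exp(-r*dt) * [p*3.053560 + (1-p)*0.000000] = 1.287877; exercise = 0.000000; V(2,2) = max -> 1.287877
  V(1,0) = exp(-r*dt) * [p*100.936621 + (1-p)*21.363900] = 54.496411; exercise = 46.551868; V(1,0) = max -> 54.496411
  V(1,1) = exp(-r*dt) * [p*21.363900 + (1-p)*1.287877] = 9.729371; exercise = 0.000000; V(1,1) = max -> 9.729371
  V(0,0) = exp(-r*dt) * [p*54.496411 + (1-p)*9.729371] = 28.415385; exercise = 7.240000; V(0,0) = max -> 28.415385


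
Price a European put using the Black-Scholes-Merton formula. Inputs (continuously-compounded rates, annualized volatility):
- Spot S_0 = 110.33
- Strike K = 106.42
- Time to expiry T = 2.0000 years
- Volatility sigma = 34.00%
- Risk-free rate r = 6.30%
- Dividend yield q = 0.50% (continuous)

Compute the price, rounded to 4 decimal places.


Answer: Price = 12.5203

Derivation:
d1 = (ln(S/K) + (r - q + 0.5*sigma^2) * T) / (sigma * sqrt(T)) = 0.55670589
d2 = d1 - sigma * sqrt(T) = 0.07587328
exp(-rT) = 0.88161485; exp(-qT) = 0.99004983
P = K * exp(-rT) * N(-d2) - S_0 * exp(-qT) * N(-d1)
N(-d1) = 0.28886420; N(-d2) = 0.46975996
P = 106.4200 * 0.88161485 * 0.46975996 - 110.3300 * 0.99004983 * 0.28886420 = 12.5203


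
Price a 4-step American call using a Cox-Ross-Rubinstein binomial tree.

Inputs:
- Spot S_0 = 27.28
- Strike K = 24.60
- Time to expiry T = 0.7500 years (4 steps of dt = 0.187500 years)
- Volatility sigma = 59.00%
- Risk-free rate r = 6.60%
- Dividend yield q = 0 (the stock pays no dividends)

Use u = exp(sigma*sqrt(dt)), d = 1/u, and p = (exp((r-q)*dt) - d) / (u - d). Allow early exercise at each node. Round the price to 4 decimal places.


Answer: Price = V(0,0) = 7.3251

Derivation:
dt = T/N = 0.187500
u = exp(sigma*sqrt(dt)) = 1.291078; d = 1/u = 0.774547
p = (exp((r-q)*dt) - d) / (u - d) = 0.460583
Discount per step: exp(-r*dt) = 0.987701
Stock lattice S(k, i) with i counting down-moves:
  k=0: S(0,0) = 27.2800
  k=1: S(1,0) = 35.2206; S(1,1) = 21.1296
  k=2: S(2,0) = 45.4725; S(2,1) = 27.2800; S(2,2) = 16.3659
  k=3: S(3,0) = 58.7086; S(3,1) = 35.2206; S(3,2) = 21.1296; S(3,3) = 12.6761
  k=4: S(4,0) = 75.7974; S(4,1) = 45.4725; S(4,2) = 27.2800; S(4,3) = 16.3659; S(4,4) = 9.8183
Terminal payoffs V(N, i) = max(S_T - K, 0):
  V(4,0) = 51.197386; V(4,1) = 20.872549; V(4,2) = 2.680000; V(4,3) = 0.000000; V(4,4) = 0.000000
Backward induction: V(k, i) = exp(-r*dt) * [p * V(k+1, i) + (1-p) * V(k+1, i+1)]; then take max(V_cont, immediate exercise) for American.
  V(3,0) = exp(-r*dt) * [p*51.197386 + (1-p)*20.872549] = 34.411154; exercise = 34.108605; V(3,0) = max -> 34.411154
  V(3,1) = exp(-r*dt) * [p*20.872549 + (1-p)*2.680000] = 10.923156; exercise = 10.620607; V(3,1) = max -> 10.923156
  V(3,2) = exp(-r*dt) * [p*2.680000 + (1-p)*0.000000] = 1.219180; exercise = 0.000000; V(3,2) = max -> 1.219180
  V(3,3) = exp(-r*dt) * [p*0.000000 + (1-p)*0.000000] = 0.000000; exercise = 0.000000; V(3,3) = max -> 0.000000
  V(2,0) = exp(-r*dt) * [p*34.411154 + (1-p)*10.923156] = 21.473926; exercise = 20.872549; V(2,0) = max -> 21.473926
  V(2,1) = exp(-r*dt) * [p*10.923156 + (1-p)*1.219180] = 5.618698; exercise = 2.680000; V(2,1) = max -> 5.618698
  V(2,2) = exp(-r*dt) * [p*1.219180 + (1-p)*0.000000] = 0.554627; exercise = 0.000000; V(2,2) = max -> 0.554627
  V(1,0) = exp(-r*dt) * [p*21.473926 + (1-p)*5.618698] = 12.762422; exercise = 10.620607; V(1,0) = max -> 12.762422
  V(1,1) = exp(-r*dt) * [p*5.618698 + (1-p)*0.554627] = 2.851542; exercise = 0.000000; V(1,1) = max -> 2.851542
  V(0,0) = exp(-r*dt) * [p*12.762422 + (1-p)*2.851542] = 7.325109; exercise = 2.680000; V(0,0) = max -> 7.325109
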